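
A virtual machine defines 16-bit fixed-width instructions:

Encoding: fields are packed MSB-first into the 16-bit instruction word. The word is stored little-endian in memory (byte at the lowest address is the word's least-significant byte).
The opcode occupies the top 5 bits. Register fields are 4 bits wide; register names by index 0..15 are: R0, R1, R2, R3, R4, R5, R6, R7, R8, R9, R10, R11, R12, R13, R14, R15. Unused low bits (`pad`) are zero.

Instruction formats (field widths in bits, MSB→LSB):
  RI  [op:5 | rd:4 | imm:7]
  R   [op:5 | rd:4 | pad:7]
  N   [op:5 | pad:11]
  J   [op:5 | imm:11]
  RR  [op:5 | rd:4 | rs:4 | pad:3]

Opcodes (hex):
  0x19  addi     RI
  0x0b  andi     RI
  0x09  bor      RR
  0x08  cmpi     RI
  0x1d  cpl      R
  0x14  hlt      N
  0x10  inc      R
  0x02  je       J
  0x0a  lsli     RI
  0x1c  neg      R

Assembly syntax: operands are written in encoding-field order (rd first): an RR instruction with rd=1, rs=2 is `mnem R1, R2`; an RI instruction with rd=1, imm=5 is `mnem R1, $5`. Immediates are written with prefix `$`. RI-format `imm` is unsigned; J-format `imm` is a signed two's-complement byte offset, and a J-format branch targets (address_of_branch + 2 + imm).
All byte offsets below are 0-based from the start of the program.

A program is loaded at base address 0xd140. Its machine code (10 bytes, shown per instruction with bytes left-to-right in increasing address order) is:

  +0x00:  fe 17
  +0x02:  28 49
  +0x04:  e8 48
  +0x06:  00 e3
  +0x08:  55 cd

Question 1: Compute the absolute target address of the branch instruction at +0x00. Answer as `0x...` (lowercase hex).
+0x00: fe 17 ⇒ word 0x17fe (little)
  top 5b → 0x2 → je [J]
  imm: (w>>0)&0x7ff=0x7fe (s11→-2) → $-2
  target = base 0xd140 + off 0x00 + 2 + imm -2 = 0xd140

0xd140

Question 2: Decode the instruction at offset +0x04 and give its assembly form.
+0x04: e8 48 ⇒ word 0x48e8 (little)
  opcode bits[15:11]=0x9: bor/RR
  rd: (w>>7)&0xf=0x1 → R1
  rs: (w>>3)&0xf=0xd → R13

bor R1, R13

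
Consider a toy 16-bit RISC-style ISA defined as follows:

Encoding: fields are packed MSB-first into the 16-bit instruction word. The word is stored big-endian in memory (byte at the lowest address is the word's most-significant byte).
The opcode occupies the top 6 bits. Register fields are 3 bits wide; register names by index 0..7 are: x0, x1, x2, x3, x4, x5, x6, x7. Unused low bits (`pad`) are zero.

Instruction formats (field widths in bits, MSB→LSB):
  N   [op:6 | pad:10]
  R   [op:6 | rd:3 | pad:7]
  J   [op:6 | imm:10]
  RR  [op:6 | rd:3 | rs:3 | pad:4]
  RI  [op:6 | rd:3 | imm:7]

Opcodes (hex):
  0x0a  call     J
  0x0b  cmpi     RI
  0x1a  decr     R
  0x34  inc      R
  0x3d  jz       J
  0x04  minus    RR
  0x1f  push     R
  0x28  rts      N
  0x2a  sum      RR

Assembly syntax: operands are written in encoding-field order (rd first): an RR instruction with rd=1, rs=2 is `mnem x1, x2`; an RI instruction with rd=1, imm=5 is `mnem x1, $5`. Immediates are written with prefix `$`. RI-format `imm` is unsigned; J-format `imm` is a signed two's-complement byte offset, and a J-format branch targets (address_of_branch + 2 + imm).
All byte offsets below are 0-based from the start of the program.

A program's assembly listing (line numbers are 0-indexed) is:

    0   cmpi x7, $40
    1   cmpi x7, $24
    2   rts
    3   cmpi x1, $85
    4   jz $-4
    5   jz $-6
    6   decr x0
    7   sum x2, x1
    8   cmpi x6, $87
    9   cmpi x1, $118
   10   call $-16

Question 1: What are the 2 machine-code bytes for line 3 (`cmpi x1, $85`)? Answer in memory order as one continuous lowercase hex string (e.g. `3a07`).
2cd5

line 3 (cmpi): pack op=0xb:6|rd=1:3|imm=85:7 = 0x2cd5; big→ 2c d5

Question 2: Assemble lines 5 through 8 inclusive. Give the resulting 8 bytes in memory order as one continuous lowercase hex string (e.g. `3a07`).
5. jz fields op=0x3d:6|imm=-6:10 → word f7fah → f7 fa
6. decr fields op=0x1a:6|rd=0:3|pad=0:7 → word 6800h → 68 00
7. sum fields op=0x2a:6|rd=2:3|rs=1:3|pad=0:4 → word a910h → a9 10
8. cmpi fields op=0xb:6|rd=6:3|imm=87:7 → word 2f57h → 2f 57

f7fa6800a9102f57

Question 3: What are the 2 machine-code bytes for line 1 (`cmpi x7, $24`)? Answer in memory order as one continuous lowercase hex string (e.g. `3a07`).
1. cmpi fields op=0xb:6|rd=7:3|imm=24:7 → word 2f98h → 2f 98

2f98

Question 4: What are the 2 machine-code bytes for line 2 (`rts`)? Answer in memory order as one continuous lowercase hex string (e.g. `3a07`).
a000

L2: rts op=0x28:6|pad=0:10 ⇒ 0xa000 ⇒ big a0 00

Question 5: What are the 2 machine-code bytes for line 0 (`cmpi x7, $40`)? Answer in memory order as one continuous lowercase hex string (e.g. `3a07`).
2fa8

0. cmpi fields op=0xb:6|rd=7:3|imm=40:7 → word 2fa8h → 2f a8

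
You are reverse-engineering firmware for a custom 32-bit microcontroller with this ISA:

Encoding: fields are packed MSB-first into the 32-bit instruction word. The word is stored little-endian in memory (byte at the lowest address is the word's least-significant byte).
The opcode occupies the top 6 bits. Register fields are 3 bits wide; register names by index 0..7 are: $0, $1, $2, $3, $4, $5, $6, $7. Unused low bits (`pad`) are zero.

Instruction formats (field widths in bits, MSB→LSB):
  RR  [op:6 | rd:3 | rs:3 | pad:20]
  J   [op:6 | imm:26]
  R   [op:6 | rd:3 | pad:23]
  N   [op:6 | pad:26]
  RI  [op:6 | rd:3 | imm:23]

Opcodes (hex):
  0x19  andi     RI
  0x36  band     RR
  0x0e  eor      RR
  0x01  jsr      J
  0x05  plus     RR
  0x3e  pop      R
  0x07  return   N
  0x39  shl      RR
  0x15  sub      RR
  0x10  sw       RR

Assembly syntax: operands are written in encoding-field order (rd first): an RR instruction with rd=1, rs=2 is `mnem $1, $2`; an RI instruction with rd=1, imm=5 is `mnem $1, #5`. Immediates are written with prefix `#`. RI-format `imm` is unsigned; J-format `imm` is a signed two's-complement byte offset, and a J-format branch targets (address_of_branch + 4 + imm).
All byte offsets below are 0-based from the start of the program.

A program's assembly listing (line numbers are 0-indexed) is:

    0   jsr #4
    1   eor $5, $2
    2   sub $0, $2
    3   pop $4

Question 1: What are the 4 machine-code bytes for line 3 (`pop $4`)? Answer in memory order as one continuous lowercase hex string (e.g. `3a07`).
000000fa

3. pop fields op=0x3e:6|rd=4:3|pad=0:23 → word fa000000h → 00 00 00 fa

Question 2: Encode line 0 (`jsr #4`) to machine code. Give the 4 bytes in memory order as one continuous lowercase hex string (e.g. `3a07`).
04000004

line 0 (jsr): pack op=0x1:6|imm=4:26 = 0x04000004; little→ 04 00 00 04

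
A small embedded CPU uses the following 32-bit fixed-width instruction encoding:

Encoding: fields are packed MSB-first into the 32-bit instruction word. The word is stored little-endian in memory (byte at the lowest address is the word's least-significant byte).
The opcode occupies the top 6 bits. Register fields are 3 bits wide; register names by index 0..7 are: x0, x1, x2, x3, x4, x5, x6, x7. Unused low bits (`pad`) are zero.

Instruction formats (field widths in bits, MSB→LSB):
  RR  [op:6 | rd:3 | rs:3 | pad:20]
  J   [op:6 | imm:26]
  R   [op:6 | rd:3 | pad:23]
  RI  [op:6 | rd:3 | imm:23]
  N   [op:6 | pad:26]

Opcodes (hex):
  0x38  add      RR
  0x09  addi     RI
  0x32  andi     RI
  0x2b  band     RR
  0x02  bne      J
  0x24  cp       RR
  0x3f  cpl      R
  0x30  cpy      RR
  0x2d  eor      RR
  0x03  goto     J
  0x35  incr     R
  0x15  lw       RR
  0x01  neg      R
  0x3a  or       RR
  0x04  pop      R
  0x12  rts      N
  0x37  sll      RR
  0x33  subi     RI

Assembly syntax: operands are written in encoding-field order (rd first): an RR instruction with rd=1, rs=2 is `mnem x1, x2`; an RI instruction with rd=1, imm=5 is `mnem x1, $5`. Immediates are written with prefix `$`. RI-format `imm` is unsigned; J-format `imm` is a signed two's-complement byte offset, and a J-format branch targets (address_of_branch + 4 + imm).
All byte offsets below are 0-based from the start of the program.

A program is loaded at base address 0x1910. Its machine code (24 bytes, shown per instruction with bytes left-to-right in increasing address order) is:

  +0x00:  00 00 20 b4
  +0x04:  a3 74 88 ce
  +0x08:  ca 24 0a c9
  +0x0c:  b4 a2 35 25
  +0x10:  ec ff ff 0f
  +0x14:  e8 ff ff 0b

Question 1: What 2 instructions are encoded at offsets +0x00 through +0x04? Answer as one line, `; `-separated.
+0x00: 00 00 20 b4 ⇒ word 0xb4200000 (little)
  top 6b → 0x2d → eor [RR]
  rd@[25:23]=0x0 ⇒ x0
  rs@[22:20]=0x2 ⇒ x2
+0x04: a3 74 88 ce ⇒ word 0xce8874a3 (little)
  top 6b → 0x33 → subi [RI]
  rd@[25:23]=0x5 ⇒ x5
  imm@[22:0]=0x874a3 ⇒ $554147

eor x0, x2; subi x5, $554147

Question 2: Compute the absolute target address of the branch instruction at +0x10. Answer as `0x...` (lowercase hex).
0x1910

+0x10: ec ff ff 0f ⇒ word 0x0fffffec (little)
  opcode bits[31:26]=0x3: goto/J
  [25:0] imm=67108844 (s26→-20) = $-20
  target = base 0x1910 + off 0x10 + 4 + imm -20 = 0x1910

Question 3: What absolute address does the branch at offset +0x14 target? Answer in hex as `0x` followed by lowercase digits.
@+14  little-endian(e8 ff ff 0b) = 0x0bffffe8
  op=0x0bffffe8>>26=0x2 ⇒ bne (J)
  imm: (w>>0)&0x3ffffff=0x3ffffe8 (s26→-24) → $-24
  target = base 0x1910 + off 0x14 + 4 + imm -24 = 0x1910

0x1910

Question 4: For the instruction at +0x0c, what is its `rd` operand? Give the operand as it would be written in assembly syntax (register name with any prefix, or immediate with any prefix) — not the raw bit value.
x2

[0c] b4 a2 35 25 → 0x2535a2b4
  top 6b → 0x9 → addi [RI]
  rd: (w>>23)&0x7=0x2 → x2
  imm: (w>>0)&0x7fffff=0x35a2b4 → $3515060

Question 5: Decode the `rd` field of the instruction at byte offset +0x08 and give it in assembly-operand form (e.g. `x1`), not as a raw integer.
x2

+0x08: ca 24 0a c9 ⇒ word 0xc90a24ca (little)
  op=0xc90a24ca>>26=0x32 ⇒ andi (RI)
  rd: (w>>23)&0x7=0x2 → x2
  imm: (w>>0)&0x7fffff=0xa24ca → $664778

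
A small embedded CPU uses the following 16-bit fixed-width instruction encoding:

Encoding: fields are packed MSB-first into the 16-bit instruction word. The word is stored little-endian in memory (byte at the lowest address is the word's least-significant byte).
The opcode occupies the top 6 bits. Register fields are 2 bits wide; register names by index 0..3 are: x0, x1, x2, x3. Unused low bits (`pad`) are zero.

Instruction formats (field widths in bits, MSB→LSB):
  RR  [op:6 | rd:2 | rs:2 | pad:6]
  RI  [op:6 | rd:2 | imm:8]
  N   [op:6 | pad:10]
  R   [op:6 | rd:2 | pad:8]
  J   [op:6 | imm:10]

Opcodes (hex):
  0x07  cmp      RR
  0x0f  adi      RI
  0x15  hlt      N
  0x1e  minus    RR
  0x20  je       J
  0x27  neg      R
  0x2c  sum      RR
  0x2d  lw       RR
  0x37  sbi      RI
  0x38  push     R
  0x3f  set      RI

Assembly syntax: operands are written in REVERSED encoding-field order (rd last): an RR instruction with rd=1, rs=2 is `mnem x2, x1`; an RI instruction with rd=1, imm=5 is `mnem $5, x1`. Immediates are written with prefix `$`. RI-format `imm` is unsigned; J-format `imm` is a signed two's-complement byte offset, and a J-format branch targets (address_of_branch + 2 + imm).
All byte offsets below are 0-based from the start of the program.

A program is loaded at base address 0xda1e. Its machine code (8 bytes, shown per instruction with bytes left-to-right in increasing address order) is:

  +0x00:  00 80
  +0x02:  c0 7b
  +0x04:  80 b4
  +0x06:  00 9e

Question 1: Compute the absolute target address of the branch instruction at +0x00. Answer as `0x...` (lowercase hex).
off 0x00: read 00 80 as little → 0x8000
  op=0x8000>>10=0x20 ⇒ je (J)
  imm@[9:0]=0x0 ⇒ $0
  target = base 0xda1e + off 0x00 + 2 + imm 0 = 0xda20

0xda20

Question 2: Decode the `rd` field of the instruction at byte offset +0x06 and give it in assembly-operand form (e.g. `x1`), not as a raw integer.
x2

off 0x06: read 00 9e as little → 0x9e00
  op=0x9e00>>10=0x27 ⇒ neg (R)
  rd@[9:8]=0x2 ⇒ x2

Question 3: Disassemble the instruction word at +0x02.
minus x3, x3

[02] c0 7b → 0x7bc0
  op=0x7bc0>>10=0x1e ⇒ minus (RR)
  rd: (w>>8)&0x3=0x3 → x3
  rs: (w>>6)&0x3=0x3 → x3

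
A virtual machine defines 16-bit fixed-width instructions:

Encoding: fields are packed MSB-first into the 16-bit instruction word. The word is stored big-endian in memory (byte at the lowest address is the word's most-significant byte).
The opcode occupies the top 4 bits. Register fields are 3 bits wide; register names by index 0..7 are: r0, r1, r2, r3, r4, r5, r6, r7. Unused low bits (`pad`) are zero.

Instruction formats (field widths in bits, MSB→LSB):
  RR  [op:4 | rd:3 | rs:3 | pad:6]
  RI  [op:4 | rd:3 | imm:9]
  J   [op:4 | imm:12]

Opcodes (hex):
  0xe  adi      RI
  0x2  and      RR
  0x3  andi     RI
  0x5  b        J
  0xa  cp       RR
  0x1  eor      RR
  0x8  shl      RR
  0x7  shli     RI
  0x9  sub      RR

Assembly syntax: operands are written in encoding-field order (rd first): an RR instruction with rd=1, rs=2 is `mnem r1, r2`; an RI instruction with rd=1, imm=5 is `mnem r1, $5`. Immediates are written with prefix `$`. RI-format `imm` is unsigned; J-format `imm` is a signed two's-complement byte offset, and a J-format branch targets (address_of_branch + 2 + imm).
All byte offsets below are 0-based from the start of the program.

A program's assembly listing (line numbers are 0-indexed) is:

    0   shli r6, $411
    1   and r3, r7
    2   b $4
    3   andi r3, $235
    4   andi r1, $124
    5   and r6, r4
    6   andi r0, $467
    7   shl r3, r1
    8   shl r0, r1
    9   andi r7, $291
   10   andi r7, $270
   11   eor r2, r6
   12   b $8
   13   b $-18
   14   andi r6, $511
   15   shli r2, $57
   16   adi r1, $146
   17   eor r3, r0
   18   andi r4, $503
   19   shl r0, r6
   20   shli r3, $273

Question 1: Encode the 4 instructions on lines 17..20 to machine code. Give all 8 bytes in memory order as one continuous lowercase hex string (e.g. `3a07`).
line 17 (eor): pack op=0x1:4|rd=3:3|rs=0:3|pad=0:6 = 0x1600; big→ 16 00
line 18 (andi): pack op=0x3:4|rd=4:3|imm=503:9 = 0x39f7; big→ 39 f7
line 19 (shl): pack op=0x8:4|rd=0:3|rs=6:3|pad=0:6 = 0x8180; big→ 81 80
line 20 (shli): pack op=0x7:4|rd=3:3|imm=273:9 = 0x7711; big→ 77 11

160039f781807711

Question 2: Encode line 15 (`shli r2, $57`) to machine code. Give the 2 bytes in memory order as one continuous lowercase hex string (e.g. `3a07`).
7439

15. shli fields op=0x7:4|rd=2:3|imm=57:9 → word 7439h → 74 39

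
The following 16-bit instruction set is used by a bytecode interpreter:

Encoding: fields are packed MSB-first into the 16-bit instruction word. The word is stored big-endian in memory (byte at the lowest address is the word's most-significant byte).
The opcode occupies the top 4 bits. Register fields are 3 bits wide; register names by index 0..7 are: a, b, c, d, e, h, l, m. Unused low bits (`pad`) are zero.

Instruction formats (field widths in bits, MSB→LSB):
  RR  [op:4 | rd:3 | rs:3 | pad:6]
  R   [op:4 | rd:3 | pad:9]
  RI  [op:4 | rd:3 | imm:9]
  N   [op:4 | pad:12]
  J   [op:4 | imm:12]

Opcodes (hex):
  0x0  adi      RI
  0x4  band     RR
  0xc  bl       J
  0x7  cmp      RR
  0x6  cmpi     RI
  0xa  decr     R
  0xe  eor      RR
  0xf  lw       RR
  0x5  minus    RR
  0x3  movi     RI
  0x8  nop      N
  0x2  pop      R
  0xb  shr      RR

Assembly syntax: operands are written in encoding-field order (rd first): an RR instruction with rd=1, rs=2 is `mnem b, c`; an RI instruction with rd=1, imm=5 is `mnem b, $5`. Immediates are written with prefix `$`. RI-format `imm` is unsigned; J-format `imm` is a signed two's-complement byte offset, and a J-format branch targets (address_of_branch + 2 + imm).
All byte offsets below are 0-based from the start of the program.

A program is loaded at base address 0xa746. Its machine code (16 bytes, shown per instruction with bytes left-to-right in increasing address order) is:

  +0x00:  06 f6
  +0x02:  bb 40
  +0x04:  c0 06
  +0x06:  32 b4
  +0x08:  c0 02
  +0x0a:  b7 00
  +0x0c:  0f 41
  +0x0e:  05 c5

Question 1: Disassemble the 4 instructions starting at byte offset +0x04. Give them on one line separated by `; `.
off 0x04: read c0 06 as big → 0xc006
  opcode bits[15:12]=0xc: bl/J
  imm@[11:0]=0x6 ⇒ $6
off 0x06: read 32 b4 as big → 0x32b4
  opcode bits[15:12]=0x3: movi/RI
  rd@[11:9]=0x1 ⇒ b
  imm@[8:0]=0xb4 ⇒ $180
off 0x08: read c0 02 as big → 0xc002
  opcode bits[15:12]=0xc: bl/J
  imm@[11:0]=0x2 ⇒ $2
off 0x0a: read b7 00 as big → 0xb700
  opcode bits[15:12]=0xb: shr/RR
  rd@[11:9]=0x3 ⇒ d
  rs@[8:6]=0x4 ⇒ e

bl $6; movi b, $180; bl $2; shr d, e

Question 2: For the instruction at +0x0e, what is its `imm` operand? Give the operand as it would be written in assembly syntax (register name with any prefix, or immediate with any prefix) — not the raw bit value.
$453

off 0x0e: read 05 c5 as big → 0x05c5
  opcode bits[15:12]=0x0: adi/RI
  [11:9] rd=2 = c
  [8:0] imm=453 = $453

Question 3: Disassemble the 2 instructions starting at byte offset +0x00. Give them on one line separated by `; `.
+0x00: 06 f6 ⇒ word 0x06f6 (big)
  top 4b → 0x0 → adi [RI]
  rd: (w>>9)&0x7=0x3 → d
  imm: (w>>0)&0x1ff=0xf6 → $246
+0x02: bb 40 ⇒ word 0xbb40 (big)
  top 4b → 0xb → shr [RR]
  rd: (w>>9)&0x7=0x5 → h
  rs: (w>>6)&0x7=0x5 → h

adi d, $246; shr h, h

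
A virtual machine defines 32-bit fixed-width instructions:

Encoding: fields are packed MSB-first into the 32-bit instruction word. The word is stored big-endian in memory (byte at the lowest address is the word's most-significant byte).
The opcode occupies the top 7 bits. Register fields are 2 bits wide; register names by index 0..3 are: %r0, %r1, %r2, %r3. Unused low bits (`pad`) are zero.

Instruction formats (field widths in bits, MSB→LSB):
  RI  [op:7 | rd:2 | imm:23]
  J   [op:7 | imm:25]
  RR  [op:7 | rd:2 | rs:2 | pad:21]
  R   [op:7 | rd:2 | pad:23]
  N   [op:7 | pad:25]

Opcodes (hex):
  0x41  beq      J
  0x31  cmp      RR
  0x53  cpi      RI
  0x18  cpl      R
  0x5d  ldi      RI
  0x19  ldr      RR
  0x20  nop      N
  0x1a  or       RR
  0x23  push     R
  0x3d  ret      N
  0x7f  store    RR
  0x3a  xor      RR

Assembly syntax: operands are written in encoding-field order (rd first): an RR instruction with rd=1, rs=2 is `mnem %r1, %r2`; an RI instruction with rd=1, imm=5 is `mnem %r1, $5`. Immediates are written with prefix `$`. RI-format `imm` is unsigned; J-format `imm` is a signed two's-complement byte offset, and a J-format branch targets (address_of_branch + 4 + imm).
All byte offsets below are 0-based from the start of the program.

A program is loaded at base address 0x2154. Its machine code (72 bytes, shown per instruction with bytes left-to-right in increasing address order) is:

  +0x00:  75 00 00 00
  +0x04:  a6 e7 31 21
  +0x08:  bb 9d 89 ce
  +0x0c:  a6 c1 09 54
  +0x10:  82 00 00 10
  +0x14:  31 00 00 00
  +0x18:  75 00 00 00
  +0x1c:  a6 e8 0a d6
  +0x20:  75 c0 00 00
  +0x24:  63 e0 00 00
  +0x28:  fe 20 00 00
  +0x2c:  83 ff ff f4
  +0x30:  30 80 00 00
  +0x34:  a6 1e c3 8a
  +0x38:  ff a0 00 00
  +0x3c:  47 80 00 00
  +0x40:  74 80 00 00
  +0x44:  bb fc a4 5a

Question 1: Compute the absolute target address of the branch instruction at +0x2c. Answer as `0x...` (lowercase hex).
off 0x2c: read 83 ff ff f4 as big → 0x83fffff4
  top 7b → 0x41 → beq [J]
  imm: (w>>0)&0x1ffffff=0x1fffff4 (s25→-12) → $-12
  target = base 0x2154 + off 0x2c + 4 + imm -12 = 0x2178

0x2178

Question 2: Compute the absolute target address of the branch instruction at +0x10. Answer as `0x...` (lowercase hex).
0x2178

@+10  big-endian(82 00 00 10) = 0x82000010
  top 7b → 0x41 → beq [J]
  [24:0] imm=16 = $16
  target = base 0x2154 + off 0x10 + 4 + imm 16 = 0x2178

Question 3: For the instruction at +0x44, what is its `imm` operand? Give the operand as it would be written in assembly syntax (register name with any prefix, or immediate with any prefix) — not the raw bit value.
off 0x44: read bb fc a4 5a as big → 0xbbfca45a
  top 7b → 0x5d → ldi [RI]
  [24:23] rd=3 = %r3
  [22:0] imm=8168538 = $8168538

$8168538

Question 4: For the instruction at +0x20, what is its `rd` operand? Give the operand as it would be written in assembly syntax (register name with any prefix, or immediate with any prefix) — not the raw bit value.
+0x20: 75 c0 00 00 ⇒ word 0x75c00000 (big)
  top 7b → 0x3a → xor [RR]
  rd: (w>>23)&0x3=0x3 → %r3
  rs: (w>>21)&0x3=0x2 → %r2

%r3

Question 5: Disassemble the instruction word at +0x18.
xor %r2, %r0

@+18  big-endian(75 00 00 00) = 0x75000000
  op=0x75000000>>25=0x3a ⇒ xor (RR)
  [24:23] rd=2 = %r2
  [22:21] rs=0 = %r0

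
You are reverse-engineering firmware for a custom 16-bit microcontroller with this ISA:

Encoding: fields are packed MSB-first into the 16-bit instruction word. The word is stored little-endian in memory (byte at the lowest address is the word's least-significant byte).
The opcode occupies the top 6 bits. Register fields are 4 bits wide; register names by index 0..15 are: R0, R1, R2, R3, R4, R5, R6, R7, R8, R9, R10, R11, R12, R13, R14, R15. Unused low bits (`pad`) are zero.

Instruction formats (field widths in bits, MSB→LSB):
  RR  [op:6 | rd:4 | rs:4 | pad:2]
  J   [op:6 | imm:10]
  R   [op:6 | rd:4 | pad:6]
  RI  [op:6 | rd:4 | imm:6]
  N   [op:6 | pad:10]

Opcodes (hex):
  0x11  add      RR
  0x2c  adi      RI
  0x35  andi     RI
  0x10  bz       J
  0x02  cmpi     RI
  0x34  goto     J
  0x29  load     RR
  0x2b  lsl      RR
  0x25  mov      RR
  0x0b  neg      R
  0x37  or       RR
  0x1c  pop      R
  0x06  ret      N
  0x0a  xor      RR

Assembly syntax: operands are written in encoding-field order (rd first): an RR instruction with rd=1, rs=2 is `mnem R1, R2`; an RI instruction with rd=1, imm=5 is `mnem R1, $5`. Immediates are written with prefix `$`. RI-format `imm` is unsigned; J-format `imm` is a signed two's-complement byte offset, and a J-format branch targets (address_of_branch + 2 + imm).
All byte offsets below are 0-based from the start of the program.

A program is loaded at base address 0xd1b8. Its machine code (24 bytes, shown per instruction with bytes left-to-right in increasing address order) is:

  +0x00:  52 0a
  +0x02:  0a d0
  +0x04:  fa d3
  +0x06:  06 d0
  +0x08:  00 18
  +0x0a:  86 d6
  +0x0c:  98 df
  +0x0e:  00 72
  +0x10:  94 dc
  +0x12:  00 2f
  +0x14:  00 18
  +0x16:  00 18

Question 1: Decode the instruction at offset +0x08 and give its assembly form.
ret

[08] 00 18 → 0x1800
  op=0x1800>>10=0x6 ⇒ ret (N)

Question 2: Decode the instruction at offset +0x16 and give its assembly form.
ret

[16] 00 18 → 0x1800
  op=0x1800>>10=0x6 ⇒ ret (N)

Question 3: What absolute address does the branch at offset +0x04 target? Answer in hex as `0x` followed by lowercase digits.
0xd1b8

@+04  little-endian(fa d3) = 0xd3fa
  op=0xd3fa>>10=0x34 ⇒ goto (J)
  [9:0] imm=1018 (s10→-6) = $-6
  target = base 0xd1b8 + off 0x04 + 2 + imm -6 = 0xd1b8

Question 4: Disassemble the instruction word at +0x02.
goto $10

+0x02: 0a d0 ⇒ word 0xd00a (little)
  op=0xd00a>>10=0x34 ⇒ goto (J)
  imm@[9:0]=0xa ⇒ $10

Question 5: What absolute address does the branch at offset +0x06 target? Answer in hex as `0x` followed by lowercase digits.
0xd1c6

@+06  little-endian(06 d0) = 0xd006
  opcode bits[15:10]=0x34: goto/J
  imm: (w>>0)&0x3ff=0x6 → $6
  target = base 0xd1b8 + off 0x06 + 2 + imm 6 = 0xd1c6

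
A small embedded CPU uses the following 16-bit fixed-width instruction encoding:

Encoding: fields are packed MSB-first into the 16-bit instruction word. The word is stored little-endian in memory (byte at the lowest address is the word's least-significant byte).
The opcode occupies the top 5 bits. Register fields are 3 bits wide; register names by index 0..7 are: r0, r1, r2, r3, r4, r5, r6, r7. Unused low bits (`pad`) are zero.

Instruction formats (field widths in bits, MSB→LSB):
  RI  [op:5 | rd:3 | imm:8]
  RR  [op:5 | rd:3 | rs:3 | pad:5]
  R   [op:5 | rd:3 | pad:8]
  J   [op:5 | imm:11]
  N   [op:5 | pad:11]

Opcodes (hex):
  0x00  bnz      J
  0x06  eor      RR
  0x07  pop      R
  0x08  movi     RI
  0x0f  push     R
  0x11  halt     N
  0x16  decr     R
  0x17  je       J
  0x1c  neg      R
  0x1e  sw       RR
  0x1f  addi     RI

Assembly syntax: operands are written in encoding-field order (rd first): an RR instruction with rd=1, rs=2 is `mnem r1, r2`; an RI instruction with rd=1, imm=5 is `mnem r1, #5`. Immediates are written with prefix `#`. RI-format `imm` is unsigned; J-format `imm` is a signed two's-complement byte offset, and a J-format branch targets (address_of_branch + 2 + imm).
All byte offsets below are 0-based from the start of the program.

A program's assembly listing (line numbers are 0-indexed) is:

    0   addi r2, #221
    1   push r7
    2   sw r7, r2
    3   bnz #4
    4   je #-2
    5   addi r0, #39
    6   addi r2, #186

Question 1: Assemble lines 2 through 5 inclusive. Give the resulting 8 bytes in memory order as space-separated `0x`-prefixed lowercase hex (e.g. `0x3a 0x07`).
2. sw fields op=0x1e:5|rd=7:3|rs=2:3|pad=0:5 → word f740h → 40 f7
3. bnz fields op=0x0:5|imm=4:11 → word 0004h → 04 00
4. je fields op=0x17:5|imm=-2:11 → word bffeh → fe bf
5. addi fields op=0x1f:5|rd=0:3|imm=39:8 → word f827h → 27 f8

0x40 0xf7 0x04 0x00 0xfe 0xbf 0x27 0xf8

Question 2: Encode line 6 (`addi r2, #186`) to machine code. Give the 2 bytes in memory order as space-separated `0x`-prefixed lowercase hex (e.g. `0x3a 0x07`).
0xba 0xfa

6. addi fields op=0x1f:5|rd=2:3|imm=186:8 → word fabah → ba fa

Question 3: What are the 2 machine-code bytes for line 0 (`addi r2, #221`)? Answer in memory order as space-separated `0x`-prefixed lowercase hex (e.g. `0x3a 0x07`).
0xdd 0xfa

L0: addi op=0x1f:5|rd=2:3|imm=221:8 ⇒ 0xfadd ⇒ little dd fa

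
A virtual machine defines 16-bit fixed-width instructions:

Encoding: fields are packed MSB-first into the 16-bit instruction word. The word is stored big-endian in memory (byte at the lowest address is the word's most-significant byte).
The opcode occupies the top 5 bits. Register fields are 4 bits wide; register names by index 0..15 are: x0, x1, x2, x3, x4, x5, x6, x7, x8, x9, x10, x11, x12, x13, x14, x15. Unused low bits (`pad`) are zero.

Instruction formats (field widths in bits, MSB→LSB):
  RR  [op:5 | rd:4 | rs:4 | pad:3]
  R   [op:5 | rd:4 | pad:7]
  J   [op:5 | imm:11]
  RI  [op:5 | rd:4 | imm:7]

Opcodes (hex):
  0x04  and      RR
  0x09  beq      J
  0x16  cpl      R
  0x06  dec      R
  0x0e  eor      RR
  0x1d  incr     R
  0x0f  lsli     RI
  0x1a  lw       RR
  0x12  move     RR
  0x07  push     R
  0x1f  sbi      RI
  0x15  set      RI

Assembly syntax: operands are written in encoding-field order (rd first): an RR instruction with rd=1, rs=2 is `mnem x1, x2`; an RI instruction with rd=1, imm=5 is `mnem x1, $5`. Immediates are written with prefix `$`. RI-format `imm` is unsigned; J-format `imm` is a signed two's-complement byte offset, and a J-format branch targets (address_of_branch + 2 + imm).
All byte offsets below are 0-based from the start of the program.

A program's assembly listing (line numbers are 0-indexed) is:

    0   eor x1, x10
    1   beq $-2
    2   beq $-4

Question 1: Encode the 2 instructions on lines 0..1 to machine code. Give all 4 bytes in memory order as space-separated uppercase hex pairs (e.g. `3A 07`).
70 D0 4F FE

L0: eor op=0xe:5|rd=1:4|rs=10:4|pad=0:3 ⇒ 0x70d0 ⇒ big 70 d0
L1: beq op=0x9:5|imm=-2:11 ⇒ 0x4ffe ⇒ big 4f fe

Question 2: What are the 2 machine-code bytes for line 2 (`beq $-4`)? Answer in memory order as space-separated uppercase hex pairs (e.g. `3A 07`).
line 2 (beq): pack op=0x9:5|imm=-4:11 = 0x4ffc; big→ 4f fc

4F FC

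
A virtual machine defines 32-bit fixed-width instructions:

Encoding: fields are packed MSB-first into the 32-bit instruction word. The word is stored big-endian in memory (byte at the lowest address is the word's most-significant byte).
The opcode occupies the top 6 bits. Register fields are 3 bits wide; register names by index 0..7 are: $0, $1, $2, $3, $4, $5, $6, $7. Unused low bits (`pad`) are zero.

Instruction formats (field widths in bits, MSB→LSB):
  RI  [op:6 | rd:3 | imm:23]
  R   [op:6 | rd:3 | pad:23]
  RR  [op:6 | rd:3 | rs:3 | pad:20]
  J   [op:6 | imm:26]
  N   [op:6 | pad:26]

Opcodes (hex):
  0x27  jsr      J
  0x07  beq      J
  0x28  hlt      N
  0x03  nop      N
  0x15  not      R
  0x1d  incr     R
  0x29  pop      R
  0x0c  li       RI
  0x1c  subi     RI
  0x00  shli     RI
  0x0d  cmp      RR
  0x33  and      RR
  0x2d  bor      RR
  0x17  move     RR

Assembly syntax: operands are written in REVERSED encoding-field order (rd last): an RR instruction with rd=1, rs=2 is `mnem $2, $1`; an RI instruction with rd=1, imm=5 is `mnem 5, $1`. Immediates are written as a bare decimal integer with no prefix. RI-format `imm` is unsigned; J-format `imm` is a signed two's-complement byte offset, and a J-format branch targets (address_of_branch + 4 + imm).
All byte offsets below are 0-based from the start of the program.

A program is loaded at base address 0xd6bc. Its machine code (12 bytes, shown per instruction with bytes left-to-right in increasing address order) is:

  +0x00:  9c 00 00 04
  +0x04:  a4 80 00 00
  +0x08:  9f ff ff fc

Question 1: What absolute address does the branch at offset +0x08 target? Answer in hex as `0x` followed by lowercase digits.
@+08  big-endian(9f ff ff fc) = 0x9ffffffc
  top 6b → 0x27 → jsr [J]
  imm@[25:0]=0x3fffffc (s26→-4) ⇒ -4
  target = base 0xd6bc + off 0x08 + 4 + imm -4 = 0xd6c4

0xd6c4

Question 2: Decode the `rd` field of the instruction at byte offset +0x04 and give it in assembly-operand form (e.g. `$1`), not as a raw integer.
+0x04: a4 80 00 00 ⇒ word 0xa4800000 (big)
  op=0xa4800000>>26=0x29 ⇒ pop (R)
  rd: (w>>23)&0x7=0x1 → $1

$1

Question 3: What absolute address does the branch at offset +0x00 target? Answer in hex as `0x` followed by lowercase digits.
[00] 9c 00 00 04 → 0x9c000004
  op=0x9c000004>>26=0x27 ⇒ jsr (J)
  imm@[25:0]=0x4 ⇒ 4
  target = base 0xd6bc + off 0x00 + 4 + imm 4 = 0xd6c4

0xd6c4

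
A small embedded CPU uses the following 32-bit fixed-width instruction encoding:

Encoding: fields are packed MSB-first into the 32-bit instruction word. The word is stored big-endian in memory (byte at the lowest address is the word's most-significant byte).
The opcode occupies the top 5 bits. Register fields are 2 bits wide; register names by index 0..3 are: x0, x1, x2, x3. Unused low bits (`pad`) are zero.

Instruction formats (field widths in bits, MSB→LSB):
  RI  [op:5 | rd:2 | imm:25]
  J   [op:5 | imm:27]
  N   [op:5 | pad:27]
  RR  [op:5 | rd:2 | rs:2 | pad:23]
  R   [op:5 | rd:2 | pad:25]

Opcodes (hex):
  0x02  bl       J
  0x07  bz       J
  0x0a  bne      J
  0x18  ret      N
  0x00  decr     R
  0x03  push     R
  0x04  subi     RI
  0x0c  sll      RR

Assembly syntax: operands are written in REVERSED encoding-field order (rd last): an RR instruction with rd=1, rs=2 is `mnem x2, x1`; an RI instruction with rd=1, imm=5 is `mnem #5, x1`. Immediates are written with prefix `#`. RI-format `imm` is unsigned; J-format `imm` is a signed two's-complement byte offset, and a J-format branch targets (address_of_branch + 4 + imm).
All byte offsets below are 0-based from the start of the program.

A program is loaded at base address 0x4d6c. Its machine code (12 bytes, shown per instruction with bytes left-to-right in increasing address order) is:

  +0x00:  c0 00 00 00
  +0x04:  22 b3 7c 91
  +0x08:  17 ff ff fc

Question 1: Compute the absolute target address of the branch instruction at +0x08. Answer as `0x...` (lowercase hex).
0x4d74

off 0x08: read 17 ff ff fc as big → 0x17fffffc
  opcode bits[31:27]=0x2: bl/J
  imm: (w>>0)&0x7ffffff=0x7fffffc (s27→-4) → #-4
  target = base 0x4d6c + off 0x08 + 4 + imm -4 = 0x4d74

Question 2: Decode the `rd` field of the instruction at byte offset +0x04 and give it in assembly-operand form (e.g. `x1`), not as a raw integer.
x1

off 0x04: read 22 b3 7c 91 as big → 0x22b37c91
  op=0x22b37c91>>27=0x4 ⇒ subi (RI)
  rd: (w>>25)&0x3=0x1 → x1
  imm: (w>>0)&0x1ffffff=0xb37c91 → #11762833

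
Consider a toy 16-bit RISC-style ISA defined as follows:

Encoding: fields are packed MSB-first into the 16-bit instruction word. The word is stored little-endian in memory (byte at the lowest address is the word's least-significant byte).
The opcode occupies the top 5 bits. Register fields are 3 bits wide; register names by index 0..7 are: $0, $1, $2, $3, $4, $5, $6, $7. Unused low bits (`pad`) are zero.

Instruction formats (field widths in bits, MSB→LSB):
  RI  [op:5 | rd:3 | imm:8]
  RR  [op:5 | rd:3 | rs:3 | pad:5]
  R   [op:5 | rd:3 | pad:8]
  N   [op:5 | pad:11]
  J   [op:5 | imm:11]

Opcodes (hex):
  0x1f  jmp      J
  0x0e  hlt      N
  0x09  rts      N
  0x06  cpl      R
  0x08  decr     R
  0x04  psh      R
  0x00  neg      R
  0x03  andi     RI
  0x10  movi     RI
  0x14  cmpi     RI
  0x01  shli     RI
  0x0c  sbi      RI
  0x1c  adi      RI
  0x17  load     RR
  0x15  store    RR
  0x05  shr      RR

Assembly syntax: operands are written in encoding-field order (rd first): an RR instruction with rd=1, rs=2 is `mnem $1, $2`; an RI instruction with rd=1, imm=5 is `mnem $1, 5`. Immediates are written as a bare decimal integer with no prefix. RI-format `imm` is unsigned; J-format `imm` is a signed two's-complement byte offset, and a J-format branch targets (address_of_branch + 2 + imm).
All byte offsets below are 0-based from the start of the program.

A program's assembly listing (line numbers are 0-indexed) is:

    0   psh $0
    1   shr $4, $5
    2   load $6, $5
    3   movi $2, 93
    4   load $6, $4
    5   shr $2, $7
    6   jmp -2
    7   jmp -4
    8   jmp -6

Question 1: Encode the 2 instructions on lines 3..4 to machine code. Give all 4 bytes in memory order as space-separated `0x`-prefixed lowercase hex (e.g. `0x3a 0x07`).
0x5d 0x82 0x80 0xbe

3. movi fields op=0x10:5|rd=2:3|imm=93:8 → word 825dh → 5d 82
4. load fields op=0x17:5|rd=6:3|rs=4:3|pad=0:5 → word be80h → 80 be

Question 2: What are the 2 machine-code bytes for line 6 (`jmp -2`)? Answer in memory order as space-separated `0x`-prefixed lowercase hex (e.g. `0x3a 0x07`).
6. jmp fields op=0x1f:5|imm=-2:11 → word fffeh → fe ff

0xfe 0xff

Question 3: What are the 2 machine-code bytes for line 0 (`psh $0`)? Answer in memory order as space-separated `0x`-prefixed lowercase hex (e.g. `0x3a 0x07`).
L0: psh op=0x4:5|rd=0:3|pad=0:8 ⇒ 0x2000 ⇒ little 00 20

0x00 0x20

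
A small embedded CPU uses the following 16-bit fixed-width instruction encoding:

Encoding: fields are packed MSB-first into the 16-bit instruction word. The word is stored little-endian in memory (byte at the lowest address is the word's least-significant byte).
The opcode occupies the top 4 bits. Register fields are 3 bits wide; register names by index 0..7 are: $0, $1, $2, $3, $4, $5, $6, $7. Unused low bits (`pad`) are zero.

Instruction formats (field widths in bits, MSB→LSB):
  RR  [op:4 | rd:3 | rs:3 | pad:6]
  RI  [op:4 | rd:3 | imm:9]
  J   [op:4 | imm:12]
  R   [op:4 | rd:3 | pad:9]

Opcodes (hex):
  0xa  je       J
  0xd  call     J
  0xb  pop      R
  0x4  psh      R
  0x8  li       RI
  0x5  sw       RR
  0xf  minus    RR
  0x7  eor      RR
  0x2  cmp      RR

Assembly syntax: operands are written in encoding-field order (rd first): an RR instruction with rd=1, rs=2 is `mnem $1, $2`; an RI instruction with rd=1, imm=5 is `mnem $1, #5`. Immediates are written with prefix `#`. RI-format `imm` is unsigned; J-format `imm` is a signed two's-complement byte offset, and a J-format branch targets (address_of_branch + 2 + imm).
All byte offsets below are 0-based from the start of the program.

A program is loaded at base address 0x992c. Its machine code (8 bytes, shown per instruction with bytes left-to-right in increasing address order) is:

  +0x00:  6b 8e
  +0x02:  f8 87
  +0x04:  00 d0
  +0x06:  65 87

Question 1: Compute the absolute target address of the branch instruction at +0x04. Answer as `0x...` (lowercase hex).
+0x04: 00 d0 ⇒ word 0xd000 (little)
  top 4b → 0xd → call [J]
  imm@[11:0]=0x0 ⇒ #0
  target = base 0x992c + off 0x04 + 2 + imm 0 = 0x9932

0x9932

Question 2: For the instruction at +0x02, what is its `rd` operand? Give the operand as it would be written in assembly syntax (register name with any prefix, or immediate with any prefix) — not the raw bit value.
$3

[02] f8 87 → 0x87f8
  top 4b → 0x8 → li [RI]
  rd@[11:9]=0x3 ⇒ $3
  imm@[8:0]=0x1f8 ⇒ #504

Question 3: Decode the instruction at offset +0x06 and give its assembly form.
+0x06: 65 87 ⇒ word 0x8765 (little)
  top 4b → 0x8 → li [RI]
  [11:9] rd=3 = $3
  [8:0] imm=357 = #357

li $3, #357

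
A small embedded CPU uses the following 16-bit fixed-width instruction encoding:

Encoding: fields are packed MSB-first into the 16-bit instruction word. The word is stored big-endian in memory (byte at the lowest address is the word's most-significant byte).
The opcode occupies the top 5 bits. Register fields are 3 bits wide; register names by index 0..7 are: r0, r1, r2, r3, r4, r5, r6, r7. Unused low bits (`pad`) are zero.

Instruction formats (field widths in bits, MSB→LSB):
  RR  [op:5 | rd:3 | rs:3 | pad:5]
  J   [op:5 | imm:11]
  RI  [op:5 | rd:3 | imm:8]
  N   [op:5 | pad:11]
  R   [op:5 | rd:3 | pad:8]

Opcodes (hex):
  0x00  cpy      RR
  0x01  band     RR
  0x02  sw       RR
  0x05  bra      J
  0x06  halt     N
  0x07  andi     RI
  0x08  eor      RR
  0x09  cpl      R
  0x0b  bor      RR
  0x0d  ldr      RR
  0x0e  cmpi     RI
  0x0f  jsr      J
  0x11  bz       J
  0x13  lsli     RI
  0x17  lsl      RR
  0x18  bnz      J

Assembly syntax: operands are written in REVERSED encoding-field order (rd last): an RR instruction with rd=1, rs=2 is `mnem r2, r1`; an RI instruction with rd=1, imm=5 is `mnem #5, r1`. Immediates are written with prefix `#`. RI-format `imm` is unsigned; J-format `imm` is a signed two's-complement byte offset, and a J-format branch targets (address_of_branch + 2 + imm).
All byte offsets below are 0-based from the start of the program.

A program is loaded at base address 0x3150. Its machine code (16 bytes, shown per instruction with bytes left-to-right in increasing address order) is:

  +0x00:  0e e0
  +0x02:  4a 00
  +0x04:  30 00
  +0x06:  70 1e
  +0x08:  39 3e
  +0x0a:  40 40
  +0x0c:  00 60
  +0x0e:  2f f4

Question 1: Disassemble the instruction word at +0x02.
+0x02: 4a 00 ⇒ word 0x4a00 (big)
  top 5b → 0x9 → cpl [R]
  rd: (w>>8)&0x7=0x2 → r2

cpl r2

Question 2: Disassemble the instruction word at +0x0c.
@+0c  big-endian(00 60) = 0x0060
  op=0x0060>>11=0x0 ⇒ cpy (RR)
  rd: (w>>8)&0x7=0x0 → r0
  rs: (w>>5)&0x7=0x3 → r3

cpy r3, r0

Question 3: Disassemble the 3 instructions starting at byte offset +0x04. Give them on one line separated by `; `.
+0x04: 30 00 ⇒ word 0x3000 (big)
  opcode bits[15:11]=0x6: halt/N
+0x06: 70 1e ⇒ word 0x701e (big)
  opcode bits[15:11]=0xe: cmpi/RI
  rd@[10:8]=0x0 ⇒ r0
  imm@[7:0]=0x1e ⇒ #30
+0x08: 39 3e ⇒ word 0x393e (big)
  opcode bits[15:11]=0x7: andi/RI
  rd@[10:8]=0x1 ⇒ r1
  imm@[7:0]=0x3e ⇒ #62

halt; cmpi #30, r0; andi #62, r1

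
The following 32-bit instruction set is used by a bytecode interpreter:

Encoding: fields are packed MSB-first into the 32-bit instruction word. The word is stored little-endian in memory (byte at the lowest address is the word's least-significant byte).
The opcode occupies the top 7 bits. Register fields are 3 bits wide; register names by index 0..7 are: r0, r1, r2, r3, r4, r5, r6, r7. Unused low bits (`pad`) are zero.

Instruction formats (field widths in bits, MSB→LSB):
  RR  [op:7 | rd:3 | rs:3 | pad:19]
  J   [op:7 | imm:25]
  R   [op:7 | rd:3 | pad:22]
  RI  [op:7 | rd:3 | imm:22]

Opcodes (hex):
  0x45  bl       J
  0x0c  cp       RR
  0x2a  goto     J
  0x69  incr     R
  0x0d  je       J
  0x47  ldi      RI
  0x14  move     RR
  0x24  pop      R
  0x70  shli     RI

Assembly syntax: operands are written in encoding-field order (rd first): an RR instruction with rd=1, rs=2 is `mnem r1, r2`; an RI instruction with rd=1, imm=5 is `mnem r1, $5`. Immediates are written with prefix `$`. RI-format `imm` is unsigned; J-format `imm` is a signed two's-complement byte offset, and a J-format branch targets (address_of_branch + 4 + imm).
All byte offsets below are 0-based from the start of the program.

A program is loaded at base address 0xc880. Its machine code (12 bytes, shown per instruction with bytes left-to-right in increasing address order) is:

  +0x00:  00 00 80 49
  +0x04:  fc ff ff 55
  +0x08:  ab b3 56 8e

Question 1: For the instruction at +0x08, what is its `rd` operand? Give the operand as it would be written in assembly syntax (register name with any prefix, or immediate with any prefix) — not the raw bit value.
@+08  little-endian(ab b3 56 8e) = 0x8e56b3ab
  op=0x8e56b3ab>>25=0x47 ⇒ ldi (RI)
  rd@[24:22]=0x1 ⇒ r1
  imm@[21:0]=0x16b3ab ⇒ $1487787

r1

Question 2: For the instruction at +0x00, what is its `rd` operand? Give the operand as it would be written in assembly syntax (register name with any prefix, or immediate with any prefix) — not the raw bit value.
r6

[00] 00 00 80 49 → 0x49800000
  opcode bits[31:25]=0x24: pop/R
  rd@[24:22]=0x6 ⇒ r6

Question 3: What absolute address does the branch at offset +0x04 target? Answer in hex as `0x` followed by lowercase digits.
[04] fc ff ff 55 → 0x55fffffc
  top 7b → 0x2a → goto [J]
  [24:0] imm=33554428 (s25→-4) = $-4
  target = base 0xc880 + off 0x04 + 4 + imm -4 = 0xc884

0xc884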